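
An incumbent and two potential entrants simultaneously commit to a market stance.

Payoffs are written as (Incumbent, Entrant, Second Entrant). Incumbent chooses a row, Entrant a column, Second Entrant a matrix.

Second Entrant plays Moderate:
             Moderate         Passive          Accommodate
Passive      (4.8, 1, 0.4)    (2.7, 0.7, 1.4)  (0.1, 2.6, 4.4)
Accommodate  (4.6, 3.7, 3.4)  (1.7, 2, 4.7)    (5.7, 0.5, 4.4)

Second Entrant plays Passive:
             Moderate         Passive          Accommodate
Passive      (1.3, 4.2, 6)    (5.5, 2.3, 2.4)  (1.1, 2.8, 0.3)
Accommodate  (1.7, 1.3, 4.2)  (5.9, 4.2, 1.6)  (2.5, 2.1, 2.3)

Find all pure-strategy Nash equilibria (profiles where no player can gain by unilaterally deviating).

No pure-strategy Nash equilibrium.

For each player, find the best response to each opponent profile; mutual best responses are the pure NE.
Incumbent against (Moderate, Moderate): payoffs 4.8, 4.6 → best response Passive.
Incumbent against (Moderate, Passive): payoffs 1.3, 1.7 → best response Accommodate.
Incumbent against (Passive, Moderate): payoffs 2.7, 1.7 → best response Passive.
Incumbent against (Passive, Passive): payoffs 5.5, 5.9 → best response Accommodate.
Incumbent against (Accommodate, Moderate): payoffs 0.1, 5.7 → best response Accommodate.
Incumbent against (Accommodate, Passive): payoffs 1.1, 2.5 → best response Accommodate.
Entrant against (Passive, Moderate): payoffs 1, 0.7, 2.6 → best response Accommodate.
Entrant against (Passive, Passive): payoffs 4.2, 2.3, 2.8 → best response Moderate.
Entrant against (Accommodate, Moderate): payoffs 3.7, 2, 0.5 → best response Moderate.
Entrant against (Accommodate, Passive): payoffs 1.3, 4.2, 2.1 → best response Passive.
Second Entrant against (Passive, Moderate): payoffs 0.4, 6 → best response Passive.
Second Entrant against (Passive, Passive): payoffs 1.4, 2.4 → best response Passive.
Second Entrant against (Passive, Accommodate): payoffs 4.4, 0.3 → best response Moderate.
Second Entrant against (Accommodate, Moderate): payoffs 3.4, 4.2 → best response Passive.
Second Entrant against (Accommodate, Passive): payoffs 4.7, 1.6 → best response Moderate.
Second Entrant against (Accommodate, Accommodate): payoffs 4.4, 2.3 → best response Moderate.
No profile is a mutual best response for all players.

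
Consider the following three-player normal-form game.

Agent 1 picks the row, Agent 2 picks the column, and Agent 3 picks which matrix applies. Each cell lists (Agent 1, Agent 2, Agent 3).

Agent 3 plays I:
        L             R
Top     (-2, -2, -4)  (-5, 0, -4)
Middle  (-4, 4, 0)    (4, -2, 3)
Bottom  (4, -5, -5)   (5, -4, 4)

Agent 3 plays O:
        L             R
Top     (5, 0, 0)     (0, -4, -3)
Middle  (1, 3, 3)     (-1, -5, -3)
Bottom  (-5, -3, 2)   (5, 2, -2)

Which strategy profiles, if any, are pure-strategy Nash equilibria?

(Top, L, I): Agent 1 can switch to Bottom (-2 → 4). Not NE.
(Top, L, O): Agent 1 gets 5, best alternative 1; Agent 2 gets 0, best alternative -4; Agent 3 gets 0, best alternative -4. No profitable deviation — NE.
(Top, R, I): Agent 1 can switch to Middle (-5 → 4). Not NE.
(Top, R, O): Agent 1 can switch to Bottom (0 → 5). Not NE.
(Middle, L, I): Agent 1 can switch to Top (-4 → -2). Not NE.
(Middle, L, O): Agent 1 can switch to Top (1 → 5). Not NE.
(Middle, R, I): Agent 1 can switch to Bottom (4 → 5). Not NE.
(Middle, R, O): Agent 1 can switch to Top (-1 → 0). Not NE.
(Bottom, L, I): Agent 2 can switch to R (-5 → -4). Not NE.
(Bottom, R, I): Agent 1 gets 5, best alternative 4; Agent 2 gets -4, best alternative -5; Agent 3 gets 4, best alternative -2. No profitable deviation — NE.
(The remaining 2 profiles each have a profitable deviation by the same check.)

The pure Nash equilibria are (Top, L, O) and (Bottom, R, I).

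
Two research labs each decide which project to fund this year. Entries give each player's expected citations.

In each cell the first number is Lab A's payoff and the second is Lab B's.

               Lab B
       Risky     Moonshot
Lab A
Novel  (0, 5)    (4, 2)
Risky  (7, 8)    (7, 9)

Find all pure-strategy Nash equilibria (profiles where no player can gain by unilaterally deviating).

The unique pure-strategy Nash equilibrium is (Risky, Moonshot).

Lab A against Risky: payoffs 0, 7 → best response Risky.
Lab A against Moonshot: payoffs 4, 7 → best response Risky.
Lab B against Novel: payoffs 5, 2 → best response Risky.
Lab B against Risky: payoffs 8, 9 → best response Moonshot.
Mutual best responses: (Risky, Moonshot).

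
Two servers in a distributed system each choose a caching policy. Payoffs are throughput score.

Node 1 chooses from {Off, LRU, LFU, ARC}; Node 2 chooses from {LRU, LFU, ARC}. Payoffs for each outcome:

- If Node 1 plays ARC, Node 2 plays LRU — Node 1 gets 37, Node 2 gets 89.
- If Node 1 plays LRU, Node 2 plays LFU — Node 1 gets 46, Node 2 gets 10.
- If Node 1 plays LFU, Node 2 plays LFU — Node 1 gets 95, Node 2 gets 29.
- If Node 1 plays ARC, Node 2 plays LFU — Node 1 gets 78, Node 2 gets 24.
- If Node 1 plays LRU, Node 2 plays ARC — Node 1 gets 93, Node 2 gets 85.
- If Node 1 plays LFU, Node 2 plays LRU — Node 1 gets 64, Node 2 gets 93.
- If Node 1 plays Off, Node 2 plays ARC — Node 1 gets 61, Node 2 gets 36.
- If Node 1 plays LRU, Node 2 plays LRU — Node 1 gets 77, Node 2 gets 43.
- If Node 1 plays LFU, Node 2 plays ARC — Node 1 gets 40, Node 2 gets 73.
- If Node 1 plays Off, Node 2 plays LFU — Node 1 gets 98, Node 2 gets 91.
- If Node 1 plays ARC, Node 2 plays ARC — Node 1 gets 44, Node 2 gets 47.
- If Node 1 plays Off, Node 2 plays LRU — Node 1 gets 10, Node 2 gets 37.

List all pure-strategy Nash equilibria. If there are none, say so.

Node 1 against LRU: payoffs 10, 77, 64, 37 → best response LRU.
Node 1 against LFU: payoffs 98, 46, 95, 78 → best response Off.
Node 1 against ARC: payoffs 61, 93, 40, 44 → best response LRU.
Node 2 against Off: payoffs 37, 91, 36 → best response LFU.
Node 2 against LRU: payoffs 43, 10, 85 → best response ARC.
Node 2 against LFU: payoffs 93, 29, 73 → best response LRU.
Node 2 against ARC: payoffs 89, 24, 47 → best response LRU.
Mutual best responses: (Off, LFU); (LRU, ARC).

The pure Nash equilibria are (Off, LFU) and (LRU, ARC).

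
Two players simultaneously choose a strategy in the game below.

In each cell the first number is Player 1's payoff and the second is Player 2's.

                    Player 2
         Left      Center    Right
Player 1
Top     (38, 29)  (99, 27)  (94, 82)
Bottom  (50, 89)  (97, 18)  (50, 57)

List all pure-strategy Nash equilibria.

Player 1 against Left: payoffs 38, 50 → best response Bottom.
Player 1 against Center: payoffs 99, 97 → best response Top.
Player 1 against Right: payoffs 94, 50 → best response Top.
Player 2 against Top: payoffs 29, 27, 82 → best response Right.
Player 2 against Bottom: payoffs 89, 18, 57 → best response Left.
Mutual best responses: (Top, Right); (Bottom, Left).

(Top, Right), (Bottom, Left)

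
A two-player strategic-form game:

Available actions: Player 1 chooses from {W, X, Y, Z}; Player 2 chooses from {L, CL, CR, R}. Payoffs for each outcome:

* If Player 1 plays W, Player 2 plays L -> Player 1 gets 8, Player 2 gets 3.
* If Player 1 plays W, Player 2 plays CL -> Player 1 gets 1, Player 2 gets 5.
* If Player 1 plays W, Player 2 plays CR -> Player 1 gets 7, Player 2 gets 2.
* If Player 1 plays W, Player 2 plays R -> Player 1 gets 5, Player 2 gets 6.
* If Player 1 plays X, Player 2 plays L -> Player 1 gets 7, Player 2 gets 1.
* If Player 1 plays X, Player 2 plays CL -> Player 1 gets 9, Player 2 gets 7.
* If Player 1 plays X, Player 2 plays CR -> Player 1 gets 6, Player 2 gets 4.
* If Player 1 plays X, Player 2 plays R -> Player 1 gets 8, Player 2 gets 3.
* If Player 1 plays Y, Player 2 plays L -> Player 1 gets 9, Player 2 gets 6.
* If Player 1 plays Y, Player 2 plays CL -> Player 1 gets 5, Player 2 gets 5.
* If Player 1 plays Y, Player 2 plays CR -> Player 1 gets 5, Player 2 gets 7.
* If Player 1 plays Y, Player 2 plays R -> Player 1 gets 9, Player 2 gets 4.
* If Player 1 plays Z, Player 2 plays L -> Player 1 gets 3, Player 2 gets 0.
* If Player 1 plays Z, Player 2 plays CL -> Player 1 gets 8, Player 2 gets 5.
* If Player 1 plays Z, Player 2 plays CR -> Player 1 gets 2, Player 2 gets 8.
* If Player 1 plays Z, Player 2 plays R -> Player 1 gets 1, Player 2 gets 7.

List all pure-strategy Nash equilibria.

Player 1 against L: payoffs 8, 7, 9, 3 → best response Y.
Player 1 against CL: payoffs 1, 9, 5, 8 → best response X.
Player 1 against CR: payoffs 7, 6, 5, 2 → best response W.
Player 1 against R: payoffs 5, 8, 9, 1 → best response Y.
Player 2 against W: payoffs 3, 5, 2, 6 → best response R.
Player 2 against X: payoffs 1, 7, 4, 3 → best response CL.
Player 2 against Y: payoffs 6, 5, 7, 4 → best response CR.
Player 2 against Z: payoffs 0, 5, 8, 7 → best response CR.
Mutual best responses: (X, CL).

(X, CL)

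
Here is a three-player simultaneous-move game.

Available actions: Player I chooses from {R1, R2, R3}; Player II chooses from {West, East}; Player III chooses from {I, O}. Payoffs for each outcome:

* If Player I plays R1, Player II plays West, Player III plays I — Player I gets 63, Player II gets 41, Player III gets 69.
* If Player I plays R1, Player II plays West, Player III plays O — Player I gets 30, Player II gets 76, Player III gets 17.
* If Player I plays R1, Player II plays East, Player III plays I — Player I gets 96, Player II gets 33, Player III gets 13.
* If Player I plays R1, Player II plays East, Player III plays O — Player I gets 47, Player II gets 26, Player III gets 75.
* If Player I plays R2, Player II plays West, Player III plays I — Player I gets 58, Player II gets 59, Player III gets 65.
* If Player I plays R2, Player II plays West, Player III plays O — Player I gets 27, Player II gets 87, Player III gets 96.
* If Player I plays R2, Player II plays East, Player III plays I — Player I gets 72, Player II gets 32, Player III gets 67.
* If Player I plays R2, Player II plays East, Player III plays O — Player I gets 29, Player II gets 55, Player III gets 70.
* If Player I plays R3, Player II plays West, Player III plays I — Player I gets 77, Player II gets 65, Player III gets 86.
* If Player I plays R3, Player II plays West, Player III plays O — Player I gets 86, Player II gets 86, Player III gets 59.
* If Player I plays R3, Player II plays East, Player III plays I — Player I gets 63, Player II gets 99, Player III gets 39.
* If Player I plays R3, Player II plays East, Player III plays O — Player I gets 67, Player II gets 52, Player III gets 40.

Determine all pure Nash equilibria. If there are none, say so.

Player I against (West, I): payoffs 63, 58, 77 → best response R3.
Player I against (West, O): payoffs 30, 27, 86 → best response R3.
Player I against (East, I): payoffs 96, 72, 63 → best response R1.
Player I against (East, O): payoffs 47, 29, 67 → best response R3.
Player II against (R1, I): payoffs 41, 33 → best response West.
Player II against (R1, O): payoffs 76, 26 → best response West.
Player II against (R2, I): payoffs 59, 32 → best response West.
Player II against (R2, O): payoffs 87, 55 → best response West.
Player II against (R3, I): payoffs 65, 99 → best response East.
Player II against (R3, O): payoffs 86, 52 → best response West.
Player III against (R1, West): payoffs 69, 17 → best response I.
Player III against (R1, East): payoffs 13, 75 → best response O.
Player III against (R2, West): payoffs 65, 96 → best response O.
Player III against (R2, East): payoffs 67, 70 → best response O.
Player III against (R3, West): payoffs 86, 59 → best response I.
Player III against (R3, East): payoffs 39, 40 → best response O.
No profile is a mutual best response for all players.

No pure-strategy Nash equilibrium.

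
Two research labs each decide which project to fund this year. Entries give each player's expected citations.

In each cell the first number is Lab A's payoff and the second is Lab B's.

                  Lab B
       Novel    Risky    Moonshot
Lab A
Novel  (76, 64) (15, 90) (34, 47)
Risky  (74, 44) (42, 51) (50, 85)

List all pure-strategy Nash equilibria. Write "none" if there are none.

Lab A against Novel: payoffs 76, 74 → best response Novel.
Lab A against Risky: payoffs 15, 42 → best response Risky.
Lab A against Moonshot: payoffs 34, 50 → best response Risky.
Lab B against Novel: payoffs 64, 90, 47 → best response Risky.
Lab B against Risky: payoffs 44, 51, 85 → best response Moonshot.
Mutual best responses: (Risky, Moonshot).

Pure NE: (Risky, Moonshot)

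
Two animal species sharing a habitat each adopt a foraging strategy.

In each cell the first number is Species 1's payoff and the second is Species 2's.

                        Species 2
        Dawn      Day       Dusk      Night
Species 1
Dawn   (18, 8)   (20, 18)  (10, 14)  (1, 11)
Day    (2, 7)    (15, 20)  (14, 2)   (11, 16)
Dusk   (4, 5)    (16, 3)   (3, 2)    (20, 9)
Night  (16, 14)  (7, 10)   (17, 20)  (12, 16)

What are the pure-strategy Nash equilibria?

For each strategy profile, look for a profitable unilateral deviation.
(Dawn, Dawn): Species 2 can switch to Day (8 → 18). Not NE.
(Dawn, Day): Species 1 gets 20, best alternative 16; Species 2 gets 18, best alternative 14. No profitable deviation — NE.
(Dawn, Dusk): Species 1 can switch to Day (10 → 14). Not NE.
(Dawn, Night): Species 1 can switch to Day (1 → 11). Not NE.
(Day, Dawn): Species 1 can switch to Dawn (2 → 18). Not NE.
(Day, Day): Species 1 can switch to Dawn (15 → 20). Not NE.
(Day, Dusk): Species 1 can switch to Night (14 → 17). Not NE.
(Day, Night): Species 1 can switch to Dusk (11 → 20). Not NE.
(Dusk, Dawn): Species 1 can switch to Dawn (4 → 18). Not NE.
(Dusk, Day): Species 1 can switch to Dawn (16 → 20). Not NE.
(Dusk, Dusk): Species 1 can switch to Dawn (3 → 10). Not NE.
(Dusk, Night): Species 1 gets 20, best alternative 12; Species 2 gets 9, best alternative 5. No profitable deviation — NE.
(Night, Dawn): Species 1 can switch to Dawn (16 → 18). Not NE.
(Night, Day): Species 1 can switch to Dawn (7 → 20). Not NE.
(Night, Dusk): Species 1 gets 17, best alternative 14; Species 2 gets 20, best alternative 16. No profitable deviation — NE.
(The remaining 1 profile has a profitable deviation by the same check.)

The pure Nash equilibria are (Dawn, Day) and (Dusk, Night) and (Night, Dusk).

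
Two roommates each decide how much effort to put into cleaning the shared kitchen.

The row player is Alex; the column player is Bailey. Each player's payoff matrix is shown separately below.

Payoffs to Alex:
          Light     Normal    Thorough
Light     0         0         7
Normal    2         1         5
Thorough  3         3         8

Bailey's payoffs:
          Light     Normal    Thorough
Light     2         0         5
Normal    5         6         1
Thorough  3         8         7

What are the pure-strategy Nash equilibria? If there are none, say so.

Pure NE: (Thorough, Normal)

Alex against Light: payoffs 0, 2, 3 → best response Thorough.
Alex against Normal: payoffs 0, 1, 3 → best response Thorough.
Alex against Thorough: payoffs 7, 5, 8 → best response Thorough.
Bailey against Light: payoffs 2, 0, 5 → best response Thorough.
Bailey against Normal: payoffs 5, 6, 1 → best response Normal.
Bailey against Thorough: payoffs 3, 8, 7 → best response Normal.
Mutual best responses: (Thorough, Normal).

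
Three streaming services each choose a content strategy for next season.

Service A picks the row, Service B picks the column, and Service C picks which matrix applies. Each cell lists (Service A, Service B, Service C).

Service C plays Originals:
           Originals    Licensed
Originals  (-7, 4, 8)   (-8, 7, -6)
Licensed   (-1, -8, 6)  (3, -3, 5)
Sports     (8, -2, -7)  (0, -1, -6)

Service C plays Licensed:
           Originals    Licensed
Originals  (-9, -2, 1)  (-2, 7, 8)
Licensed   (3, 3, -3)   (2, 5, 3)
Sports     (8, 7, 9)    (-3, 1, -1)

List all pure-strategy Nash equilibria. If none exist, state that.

The pure Nash equilibria are (Licensed, Licensed, Originals) and (Sports, Originals, Licensed).

For each player, find the best response to each opponent profile; mutual best responses are the pure NE.
Service A against (Originals, Originals): payoffs -7, -1, 8 → best response Sports.
Service A against (Originals, Licensed): payoffs -9, 3, 8 → best response Sports.
Service A against (Licensed, Originals): payoffs -8, 3, 0 → best response Licensed.
Service A against (Licensed, Licensed): payoffs -2, 2, -3 → best response Licensed.
Service B against (Originals, Originals): payoffs 4, 7 → best response Licensed.
Service B against (Originals, Licensed): payoffs -2, 7 → best response Licensed.
Service B against (Licensed, Originals): payoffs -8, -3 → best response Licensed.
Service B against (Licensed, Licensed): payoffs 3, 5 → best response Licensed.
Service B against (Sports, Originals): payoffs -2, -1 → best response Licensed.
Service B against (Sports, Licensed): payoffs 7, 1 → best response Originals.
Service C against (Originals, Originals): payoffs 8, 1 → best response Originals.
Service C against (Originals, Licensed): payoffs -6, 8 → best response Licensed.
Service C against (Licensed, Originals): payoffs 6, -3 → best response Originals.
Service C against (Licensed, Licensed): payoffs 5, 3 → best response Originals.
Service C against (Sports, Originals): payoffs -7, 9 → best response Licensed.
Service C against (Sports, Licensed): payoffs -6, -1 → best response Licensed.
Mutual best responses: (Licensed, Licensed, Originals); (Sports, Originals, Licensed).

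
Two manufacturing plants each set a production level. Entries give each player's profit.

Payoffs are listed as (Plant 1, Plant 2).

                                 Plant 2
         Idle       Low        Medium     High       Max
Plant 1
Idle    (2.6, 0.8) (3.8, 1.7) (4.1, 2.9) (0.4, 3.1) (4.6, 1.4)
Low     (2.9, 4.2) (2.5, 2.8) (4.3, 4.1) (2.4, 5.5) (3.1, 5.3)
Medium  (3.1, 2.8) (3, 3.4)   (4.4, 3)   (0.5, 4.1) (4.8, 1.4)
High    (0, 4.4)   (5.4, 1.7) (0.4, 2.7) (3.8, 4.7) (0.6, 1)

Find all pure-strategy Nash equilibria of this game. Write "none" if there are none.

(Idle, Idle): Plant 1 can switch to Low (2.6 → 2.9). Not NE.
(Idle, Low): Plant 1 can switch to High (3.8 → 5.4). Not NE.
(Idle, Medium): Plant 1 can switch to Low (4.1 → 4.3). Not NE.
(Idle, High): Plant 1 can switch to Low (0.4 → 2.4). Not NE.
(Idle, Max): Plant 1 can switch to Medium (4.6 → 4.8). Not NE.
(Low, Idle): Plant 1 can switch to Medium (2.9 → 3.1). Not NE.
(Low, Low): Plant 1 can switch to Idle (2.5 → 3.8). Not NE.
(Low, Medium): Plant 1 can switch to Medium (4.3 → 4.4). Not NE.
(High, High): Plant 1 gets 3.8, best alternative 2.4; Plant 2 gets 4.7, best alternative 4.4. No profitable deviation — NE.
(The remaining 11 profiles each have a profitable deviation by the same check.)

(High, High)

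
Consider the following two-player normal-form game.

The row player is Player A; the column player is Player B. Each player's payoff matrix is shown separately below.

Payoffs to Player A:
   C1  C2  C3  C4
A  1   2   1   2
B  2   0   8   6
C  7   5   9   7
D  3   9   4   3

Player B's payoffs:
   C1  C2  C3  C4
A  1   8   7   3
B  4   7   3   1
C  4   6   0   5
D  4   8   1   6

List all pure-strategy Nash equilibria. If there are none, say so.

Player A against C1: payoffs 1, 2, 7, 3 → best response C.
Player A against C2: payoffs 2, 0, 5, 9 → best response D.
Player A against C3: payoffs 1, 8, 9, 4 → best response C.
Player A against C4: payoffs 2, 6, 7, 3 → best response C.
Player B against A: payoffs 1, 8, 7, 3 → best response C2.
Player B against B: payoffs 4, 7, 3, 1 → best response C2.
Player B against C: payoffs 4, 6, 0, 5 → best response C2.
Player B against D: payoffs 4, 8, 1, 6 → best response C2.
Mutual best responses: (D, C2).

(D, C2)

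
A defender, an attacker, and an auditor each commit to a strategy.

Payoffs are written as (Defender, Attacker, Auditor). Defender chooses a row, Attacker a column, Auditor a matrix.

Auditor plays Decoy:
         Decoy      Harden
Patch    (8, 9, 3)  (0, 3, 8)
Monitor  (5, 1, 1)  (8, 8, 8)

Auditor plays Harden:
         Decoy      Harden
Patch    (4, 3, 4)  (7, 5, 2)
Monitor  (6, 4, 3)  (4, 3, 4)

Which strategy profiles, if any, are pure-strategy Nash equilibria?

Defender against (Decoy, Decoy): payoffs 8, 5 → best response Patch.
Defender against (Decoy, Harden): payoffs 4, 6 → best response Monitor.
Defender against (Harden, Decoy): payoffs 0, 8 → best response Monitor.
Defender against (Harden, Harden): payoffs 7, 4 → best response Patch.
Attacker against (Patch, Decoy): payoffs 9, 3 → best response Decoy.
Attacker against (Patch, Harden): payoffs 3, 5 → best response Harden.
Attacker against (Monitor, Decoy): payoffs 1, 8 → best response Harden.
Attacker against (Monitor, Harden): payoffs 4, 3 → best response Decoy.
Auditor against (Patch, Decoy): payoffs 3, 4 → best response Harden.
Auditor against (Patch, Harden): payoffs 8, 2 → best response Decoy.
Auditor against (Monitor, Decoy): payoffs 1, 3 → best response Harden.
Auditor against (Monitor, Harden): payoffs 8, 4 → best response Decoy.
Mutual best responses: (Monitor, Decoy, Harden); (Monitor, Harden, Decoy).

Pure-strategy Nash equilibria: (Monitor, Decoy, Harden); (Monitor, Harden, Decoy)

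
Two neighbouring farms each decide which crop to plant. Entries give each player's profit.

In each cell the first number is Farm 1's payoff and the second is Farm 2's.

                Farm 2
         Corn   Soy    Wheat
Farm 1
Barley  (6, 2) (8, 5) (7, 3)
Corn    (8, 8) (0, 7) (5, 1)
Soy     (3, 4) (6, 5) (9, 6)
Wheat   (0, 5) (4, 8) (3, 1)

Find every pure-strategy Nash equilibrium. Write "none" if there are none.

The pure Nash equilibria are (Barley, Soy) and (Corn, Corn) and (Soy, Wheat).

Farm 1 against Corn: payoffs 6, 8, 3, 0 → best response Corn.
Farm 1 against Soy: payoffs 8, 0, 6, 4 → best response Barley.
Farm 1 against Wheat: payoffs 7, 5, 9, 3 → best response Soy.
Farm 2 against Barley: payoffs 2, 5, 3 → best response Soy.
Farm 2 against Corn: payoffs 8, 7, 1 → best response Corn.
Farm 2 against Soy: payoffs 4, 5, 6 → best response Wheat.
Farm 2 against Wheat: payoffs 5, 8, 1 → best response Soy.
Mutual best responses: (Barley, Soy); (Corn, Corn); (Soy, Wheat).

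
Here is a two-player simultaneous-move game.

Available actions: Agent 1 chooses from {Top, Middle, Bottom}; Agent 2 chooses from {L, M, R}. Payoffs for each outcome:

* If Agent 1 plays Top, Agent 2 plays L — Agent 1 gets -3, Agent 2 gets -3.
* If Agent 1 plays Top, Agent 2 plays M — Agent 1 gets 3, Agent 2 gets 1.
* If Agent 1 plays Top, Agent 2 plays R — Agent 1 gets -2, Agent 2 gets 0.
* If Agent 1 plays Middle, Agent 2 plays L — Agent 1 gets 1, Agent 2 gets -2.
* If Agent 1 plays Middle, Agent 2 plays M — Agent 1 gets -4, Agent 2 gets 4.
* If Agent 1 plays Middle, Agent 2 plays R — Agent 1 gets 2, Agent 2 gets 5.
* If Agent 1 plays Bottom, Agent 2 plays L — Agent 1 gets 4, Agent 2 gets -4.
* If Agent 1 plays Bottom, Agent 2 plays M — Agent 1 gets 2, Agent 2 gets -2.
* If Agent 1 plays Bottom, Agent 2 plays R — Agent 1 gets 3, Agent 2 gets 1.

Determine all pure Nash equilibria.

(Top, M), (Bottom, R)

(Top, L): Agent 1 can switch to Middle (-3 → 1). Not NE.
(Top, M): Agent 1 gets 3, best alternative 2; Agent 2 gets 1, best alternative 0. No profitable deviation — NE.
(Top, R): Agent 1 can switch to Middle (-2 → 2). Not NE.
(Middle, L): Agent 1 can switch to Bottom (1 → 4). Not NE.
(Middle, M): Agent 1 can switch to Top (-4 → 3). Not NE.
(Middle, R): Agent 1 can switch to Bottom (2 → 3). Not NE.
(Bottom, L): Agent 2 can switch to M (-4 → -2). Not NE.
(Bottom, R): Agent 1 gets 3, best alternative 2; Agent 2 gets 1, best alternative -2. No profitable deviation — NE.
(The remaining 1 profile has a profitable deviation by the same check.)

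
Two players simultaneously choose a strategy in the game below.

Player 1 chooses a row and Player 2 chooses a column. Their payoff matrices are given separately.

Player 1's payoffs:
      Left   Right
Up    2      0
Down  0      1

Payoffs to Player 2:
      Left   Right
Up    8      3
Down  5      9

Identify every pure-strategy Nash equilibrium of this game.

Player 1 against Left: payoffs 2, 0 → best response Up.
Player 1 against Right: payoffs 0, 1 → best response Down.
Player 2 against Up: payoffs 8, 3 → best response Left.
Player 2 against Down: payoffs 5, 9 → best response Right.
Mutual best responses: (Up, Left); (Down, Right).

The pure Nash equilibria are (Up, Left), (Down, Right).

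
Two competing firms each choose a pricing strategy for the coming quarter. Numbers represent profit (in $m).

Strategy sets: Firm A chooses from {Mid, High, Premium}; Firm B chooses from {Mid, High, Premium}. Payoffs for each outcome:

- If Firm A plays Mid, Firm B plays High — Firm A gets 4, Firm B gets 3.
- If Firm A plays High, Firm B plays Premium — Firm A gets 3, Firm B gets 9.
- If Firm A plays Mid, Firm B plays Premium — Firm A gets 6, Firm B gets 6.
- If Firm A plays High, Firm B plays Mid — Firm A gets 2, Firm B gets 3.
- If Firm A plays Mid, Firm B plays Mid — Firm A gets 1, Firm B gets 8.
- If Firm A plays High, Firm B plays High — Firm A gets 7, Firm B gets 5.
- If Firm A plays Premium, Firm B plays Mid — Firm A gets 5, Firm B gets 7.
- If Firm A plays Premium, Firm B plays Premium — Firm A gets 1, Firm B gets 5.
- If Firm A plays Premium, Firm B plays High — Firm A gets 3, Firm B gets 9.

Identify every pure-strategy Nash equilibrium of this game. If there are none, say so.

No pure-strategy Nash equilibrium.

(Mid, Mid): Firm A can switch to High (1 → 2). Not NE.
(Mid, High): Firm A can switch to High (4 → 7). Not NE.
(Mid, Premium): Firm B can switch to Mid (6 → 8). Not NE.
(High, Mid): Firm A can switch to Premium (2 → 5). Not NE.
(High, High): Firm B can switch to Premium (5 → 9). Not NE.
(High, Premium): Firm A can switch to Mid (3 → 6). Not NE.
(Premium, Mid): Firm B can switch to High (7 → 9). Not NE.
(Premium, High): Firm A can switch to Mid (3 → 4). Not NE.
(Premium, Premium): Firm A can switch to Mid (1 → 6). Not NE.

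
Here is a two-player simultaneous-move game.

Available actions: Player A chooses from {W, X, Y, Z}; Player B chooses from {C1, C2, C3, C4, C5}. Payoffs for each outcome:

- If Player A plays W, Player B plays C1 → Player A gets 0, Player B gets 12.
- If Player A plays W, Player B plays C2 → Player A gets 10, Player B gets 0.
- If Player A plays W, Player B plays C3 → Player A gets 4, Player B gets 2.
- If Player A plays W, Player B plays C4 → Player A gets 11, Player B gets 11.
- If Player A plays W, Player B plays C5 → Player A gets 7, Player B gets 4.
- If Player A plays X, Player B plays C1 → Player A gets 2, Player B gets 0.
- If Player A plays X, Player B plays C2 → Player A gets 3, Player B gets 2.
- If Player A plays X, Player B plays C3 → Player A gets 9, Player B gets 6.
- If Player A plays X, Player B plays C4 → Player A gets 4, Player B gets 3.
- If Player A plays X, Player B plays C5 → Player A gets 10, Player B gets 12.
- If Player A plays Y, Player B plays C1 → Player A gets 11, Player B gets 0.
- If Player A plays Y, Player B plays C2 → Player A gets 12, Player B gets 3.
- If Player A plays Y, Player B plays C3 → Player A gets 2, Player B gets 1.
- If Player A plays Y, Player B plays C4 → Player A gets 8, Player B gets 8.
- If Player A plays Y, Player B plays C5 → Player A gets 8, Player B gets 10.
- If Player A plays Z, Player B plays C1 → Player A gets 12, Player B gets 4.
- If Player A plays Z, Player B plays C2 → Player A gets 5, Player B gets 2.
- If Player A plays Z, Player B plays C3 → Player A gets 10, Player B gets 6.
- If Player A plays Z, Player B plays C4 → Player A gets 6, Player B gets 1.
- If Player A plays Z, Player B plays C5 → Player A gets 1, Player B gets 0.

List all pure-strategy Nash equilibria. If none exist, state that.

For each player, find the best response to each opponent profile; mutual best responses are the pure NE.
Player A against C1: payoffs 0, 2, 11, 12 → best response Z.
Player A against C2: payoffs 10, 3, 12, 5 → best response Y.
Player A against C3: payoffs 4, 9, 2, 10 → best response Z.
Player A against C4: payoffs 11, 4, 8, 6 → best response W.
Player A against C5: payoffs 7, 10, 8, 1 → best response X.
Player B against W: payoffs 12, 0, 2, 11, 4 → best response C1.
Player B against X: payoffs 0, 2, 6, 3, 12 → best response C5.
Player B against Y: payoffs 0, 3, 1, 8, 10 → best response C5.
Player B against Z: payoffs 4, 2, 6, 1, 0 → best response C3.
Mutual best responses: (X, C5); (Z, C3).

Pure-strategy Nash equilibria: (X, C5), (Z, C3)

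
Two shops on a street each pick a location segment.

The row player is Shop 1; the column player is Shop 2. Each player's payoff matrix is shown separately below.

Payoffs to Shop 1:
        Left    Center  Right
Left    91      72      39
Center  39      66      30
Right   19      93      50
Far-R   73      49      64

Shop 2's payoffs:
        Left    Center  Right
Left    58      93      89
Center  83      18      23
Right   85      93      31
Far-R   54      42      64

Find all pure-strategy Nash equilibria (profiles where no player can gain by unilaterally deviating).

Mark each player's best response to every combination of opponents' strategies; a profile where every player is best-responding is a pure Nash equilibrium.
Shop 1 against Left: payoffs 91, 39, 19, 73 → best response Left.
Shop 1 against Center: payoffs 72, 66, 93, 49 → best response Right.
Shop 1 against Right: payoffs 39, 30, 50, 64 → best response Far-R.
Shop 2 against Left: payoffs 58, 93, 89 → best response Center.
Shop 2 against Center: payoffs 83, 18, 23 → best response Left.
Shop 2 against Right: payoffs 85, 93, 31 → best response Center.
Shop 2 against Far-R: payoffs 54, 42, 64 → best response Right.
Mutual best responses: (Right, Center); (Far-R, Right).

Pure-strategy Nash equilibria: (Right, Center); (Far-R, Right)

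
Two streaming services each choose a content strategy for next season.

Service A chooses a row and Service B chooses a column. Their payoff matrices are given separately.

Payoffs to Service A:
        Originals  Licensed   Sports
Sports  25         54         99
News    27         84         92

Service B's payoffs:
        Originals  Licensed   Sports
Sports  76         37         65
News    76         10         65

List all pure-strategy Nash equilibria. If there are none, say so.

The unique pure-strategy Nash equilibrium is (News, Originals).

Check each profile: it is a Nash equilibrium iff no player can strictly gain by switching unilaterally.
(Sports, Originals): Service A can switch to News (25 → 27). Not NE.
(Sports, Licensed): Service A can switch to News (54 → 84). Not NE.
(Sports, Sports): Service B can switch to Originals (65 → 76). Not NE.
(News, Originals): Service A gets 27, best alternative 25; Service B gets 76, best alternative 65. No profitable deviation — NE.
(News, Licensed): Service B can switch to Originals (10 → 76). Not NE.
(News, Sports): Service A can switch to Sports (92 → 99). Not NE.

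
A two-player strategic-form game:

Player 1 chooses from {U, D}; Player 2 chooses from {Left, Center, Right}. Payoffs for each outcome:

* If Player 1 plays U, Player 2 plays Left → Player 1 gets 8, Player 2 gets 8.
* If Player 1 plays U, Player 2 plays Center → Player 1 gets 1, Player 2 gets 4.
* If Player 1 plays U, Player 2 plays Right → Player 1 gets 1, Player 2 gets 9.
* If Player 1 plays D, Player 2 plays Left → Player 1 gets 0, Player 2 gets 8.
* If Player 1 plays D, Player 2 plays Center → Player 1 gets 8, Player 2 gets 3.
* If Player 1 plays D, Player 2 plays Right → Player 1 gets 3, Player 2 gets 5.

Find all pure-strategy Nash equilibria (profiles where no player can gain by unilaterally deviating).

(U, Left): Player 2 can switch to Right (8 → 9). Not NE.
(U, Center): Player 1 can switch to D (1 → 8). Not NE.
(U, Right): Player 1 can switch to D (1 → 3). Not NE.
(D, Left): Player 1 can switch to U (0 → 8). Not NE.
(D, Center): Player 2 can switch to Left (3 → 8). Not NE.
(D, Right): Player 2 can switch to Left (5 → 8). Not NE.

No pure-strategy Nash equilibrium.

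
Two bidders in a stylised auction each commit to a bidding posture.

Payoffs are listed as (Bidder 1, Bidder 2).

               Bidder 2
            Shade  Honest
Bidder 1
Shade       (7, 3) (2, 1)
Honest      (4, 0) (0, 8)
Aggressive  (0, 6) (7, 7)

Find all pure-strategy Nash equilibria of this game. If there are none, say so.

(Shade, Shade): Bidder 1 gets 7, best alternative 4; Bidder 2 gets 3, best alternative 1. No profitable deviation — NE.
(Shade, Honest): Bidder 1 can switch to Aggressive (2 → 7). Not NE.
(Honest, Shade): Bidder 1 can switch to Shade (4 → 7). Not NE.
(Honest, Honest): Bidder 1 can switch to Shade (0 → 2). Not NE.
(Aggressive, Shade): Bidder 1 can switch to Shade (0 → 7). Not NE.
(Aggressive, Honest): Bidder 1 gets 7, best alternative 2; Bidder 2 gets 7, best alternative 6. No profitable deviation — NE.

The pure Nash equilibria are (Shade, Shade); (Aggressive, Honest).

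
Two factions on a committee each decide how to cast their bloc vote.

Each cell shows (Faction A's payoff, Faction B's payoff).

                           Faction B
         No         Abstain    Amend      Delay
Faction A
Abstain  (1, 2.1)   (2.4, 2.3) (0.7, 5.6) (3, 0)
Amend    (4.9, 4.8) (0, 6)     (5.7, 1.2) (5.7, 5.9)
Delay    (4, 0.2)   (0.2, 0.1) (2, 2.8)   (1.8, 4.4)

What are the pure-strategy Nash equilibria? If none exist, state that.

none

For each strategy profile, look for a profitable unilateral deviation.
(Abstain, No): Faction A can switch to Amend (1 → 4.9). Not NE.
(Abstain, Abstain): Faction B can switch to Amend (2.3 → 5.6). Not NE.
(Abstain, Amend): Faction A can switch to Amend (0.7 → 5.7). Not NE.
(Abstain, Delay): Faction A can switch to Amend (3 → 5.7). Not NE.
(Amend, No): Faction B can switch to Abstain (4.8 → 6). Not NE.
(Amend, Abstain): Faction A can switch to Abstain (0 → 2.4). Not NE.
(Amend, Amend): Faction B can switch to No (1.2 → 4.8). Not NE.
(Amend, Delay): Faction B can switch to Abstain (5.9 → 6). Not NE.
(Delay, No): Faction A can switch to Amend (4 → 4.9). Not NE.
(Delay, Abstain): Faction A can switch to Abstain (0.2 → 2.4). Not NE.
(Delay, Amend): Faction A can switch to Amend (2 → 5.7). Not NE.
(Delay, Delay): Faction A can switch to Abstain (1.8 → 3). Not NE.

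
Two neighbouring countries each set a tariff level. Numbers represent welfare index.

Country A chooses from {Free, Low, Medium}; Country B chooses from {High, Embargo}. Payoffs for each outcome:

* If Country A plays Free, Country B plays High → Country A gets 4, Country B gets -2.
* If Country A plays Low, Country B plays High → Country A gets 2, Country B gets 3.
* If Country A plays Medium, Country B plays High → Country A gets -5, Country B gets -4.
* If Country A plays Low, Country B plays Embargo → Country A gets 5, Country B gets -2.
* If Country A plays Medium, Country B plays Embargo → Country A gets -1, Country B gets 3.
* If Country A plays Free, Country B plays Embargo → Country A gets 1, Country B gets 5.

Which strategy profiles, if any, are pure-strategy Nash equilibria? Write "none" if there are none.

none

Country A against High: payoffs 4, 2, -5 → best response Free.
Country A against Embargo: payoffs 1, 5, -1 → best response Low.
Country B against Free: payoffs -2, 5 → best response Embargo.
Country B against Low: payoffs 3, -2 → best response High.
Country B against Medium: payoffs -4, 3 → best response Embargo.
No profile is a mutual best response for all players.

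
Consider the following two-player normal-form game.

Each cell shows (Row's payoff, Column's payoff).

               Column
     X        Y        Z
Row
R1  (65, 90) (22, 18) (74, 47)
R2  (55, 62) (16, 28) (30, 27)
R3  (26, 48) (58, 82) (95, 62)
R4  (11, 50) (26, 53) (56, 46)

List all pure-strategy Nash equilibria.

(R1, X); (R3, Y)

Row against X: payoffs 65, 55, 26, 11 → best response R1.
Row against Y: payoffs 22, 16, 58, 26 → best response R3.
Row against Z: payoffs 74, 30, 95, 56 → best response R3.
Column against R1: payoffs 90, 18, 47 → best response X.
Column against R2: payoffs 62, 28, 27 → best response X.
Column against R3: payoffs 48, 82, 62 → best response Y.
Column against R4: payoffs 50, 53, 46 → best response Y.
Mutual best responses: (R1, X); (R3, Y).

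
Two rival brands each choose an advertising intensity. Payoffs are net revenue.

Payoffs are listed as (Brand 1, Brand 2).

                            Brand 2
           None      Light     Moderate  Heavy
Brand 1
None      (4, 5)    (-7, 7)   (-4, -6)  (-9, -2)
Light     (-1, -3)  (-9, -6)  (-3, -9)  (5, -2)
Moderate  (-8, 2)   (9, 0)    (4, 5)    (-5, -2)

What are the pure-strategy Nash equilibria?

(Light, Heavy), (Moderate, Moderate)

Brand 1 against None: payoffs 4, -1, -8 → best response None.
Brand 1 against Light: payoffs -7, -9, 9 → best response Moderate.
Brand 1 against Moderate: payoffs -4, -3, 4 → best response Moderate.
Brand 1 against Heavy: payoffs -9, 5, -5 → best response Light.
Brand 2 against None: payoffs 5, 7, -6, -2 → best response Light.
Brand 2 against Light: payoffs -3, -6, -9, -2 → best response Heavy.
Brand 2 against Moderate: payoffs 2, 0, 5, -2 → best response Moderate.
Mutual best responses: (Light, Heavy); (Moderate, Moderate).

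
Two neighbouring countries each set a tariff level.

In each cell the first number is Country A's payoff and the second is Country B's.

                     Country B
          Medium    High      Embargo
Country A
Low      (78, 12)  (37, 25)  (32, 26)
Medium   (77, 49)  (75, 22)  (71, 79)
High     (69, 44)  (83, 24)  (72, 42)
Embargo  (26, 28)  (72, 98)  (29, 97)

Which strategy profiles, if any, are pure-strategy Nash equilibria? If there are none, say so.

(Low, Medium): Country B can switch to High (12 → 25). Not NE.
(Low, High): Country A can switch to Medium (37 → 75). Not NE.
(Low, Embargo): Country A can switch to Medium (32 → 71). Not NE.
(Medium, Medium): Country A can switch to Low (77 → 78). Not NE.
(Medium, High): Country A can switch to High (75 → 83). Not NE.
(Medium, Embargo): Country A can switch to High (71 → 72). Not NE.
(High, Medium): Country A can switch to Low (69 → 78). Not NE.
(High, High): Country B can switch to Medium (24 → 44). Not NE.
(High, Embargo): Country B can switch to Medium (42 → 44). Not NE.
(Embargo, Medium): Country A can switch to Low (26 → 78). Not NE.
(The remaining 2 profiles each have a profitable deviation by the same check.)

none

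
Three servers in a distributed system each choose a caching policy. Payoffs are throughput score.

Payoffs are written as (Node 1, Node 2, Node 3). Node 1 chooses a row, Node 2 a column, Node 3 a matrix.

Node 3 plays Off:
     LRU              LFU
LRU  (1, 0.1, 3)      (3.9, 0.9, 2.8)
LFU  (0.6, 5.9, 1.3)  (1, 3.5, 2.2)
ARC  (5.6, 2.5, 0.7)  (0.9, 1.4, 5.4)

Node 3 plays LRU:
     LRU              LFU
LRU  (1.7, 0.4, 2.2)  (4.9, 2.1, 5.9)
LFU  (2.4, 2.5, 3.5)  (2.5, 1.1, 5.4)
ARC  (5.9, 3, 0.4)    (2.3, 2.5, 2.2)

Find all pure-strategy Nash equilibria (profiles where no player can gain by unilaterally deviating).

Check each profile: it is a Nash equilibrium iff no player can strictly gain by switching unilaterally.
(LRU, LRU, Off): Node 1 can switch to ARC (1 → 5.6). Not NE.
(LRU, LRU, LRU): Node 1 can switch to LFU (1.7 → 2.4). Not NE.
(LRU, LFU, Off): Node 3 can switch to LRU (2.8 → 5.9). Not NE.
(LRU, LFU, LRU): Node 1 gets 4.9, best alternative 2.5; Node 2 gets 2.1, best alternative 0.4; Node 3 gets 5.9, best alternative 2.8. No profitable deviation — NE.
(LFU, LRU, Off): Node 1 can switch to LRU (0.6 → 1). Not NE.
(LFU, LRU, LRU): Node 1 can switch to ARC (2.4 → 5.9). Not NE.
(LFU, LFU, Off): Node 1 can switch to LRU (1 → 3.9). Not NE.
(ARC, LRU, Off): Node 1 gets 5.6, best alternative 1; Node 2 gets 2.5, best alternative 1.4; Node 3 gets 0.7, best alternative 0.4. No profitable deviation — NE.
(The remaining 4 profiles each have a profitable deviation by the same check.)

The pure Nash equilibria are (LRU, LFU, LRU) and (ARC, LRU, Off).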